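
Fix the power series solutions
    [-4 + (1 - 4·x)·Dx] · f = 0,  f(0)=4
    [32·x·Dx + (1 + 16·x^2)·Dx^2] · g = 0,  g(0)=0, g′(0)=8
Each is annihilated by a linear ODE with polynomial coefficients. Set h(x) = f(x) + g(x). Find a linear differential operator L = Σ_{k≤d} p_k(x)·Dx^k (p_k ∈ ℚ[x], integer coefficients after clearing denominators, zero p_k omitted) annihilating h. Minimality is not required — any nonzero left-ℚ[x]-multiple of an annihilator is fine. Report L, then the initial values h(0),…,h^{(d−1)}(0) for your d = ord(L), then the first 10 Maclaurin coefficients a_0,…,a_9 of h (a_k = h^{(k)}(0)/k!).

L = (-32 + 512·x + 1536·x^2)·Dx + (16 - 32·x + 256·x^2 + 1536·x^3)·Dx^2 + (-1 + 256·x^4)·Dx^3  (order 3).
h: a_k = 4, 24, 64, 640/3, 1024, 22528/5, 16384, 425984/7, 262144, 9961472/9, …
ICs: h(0) = 4, h′(0) = 24, h′′(0) = 128.

f: a_k = 4, 16, 64, 256, 1024, 4096, 16384, 65536, 262144, 1048576, …
g: a_k = 0, 8, 0, -128/3, 0, 2048/5, 0, -32768/7, 0, 524288/9, …
Weyl lclm of L_f,L_g ⇒ L₀ (ord ≤ 3).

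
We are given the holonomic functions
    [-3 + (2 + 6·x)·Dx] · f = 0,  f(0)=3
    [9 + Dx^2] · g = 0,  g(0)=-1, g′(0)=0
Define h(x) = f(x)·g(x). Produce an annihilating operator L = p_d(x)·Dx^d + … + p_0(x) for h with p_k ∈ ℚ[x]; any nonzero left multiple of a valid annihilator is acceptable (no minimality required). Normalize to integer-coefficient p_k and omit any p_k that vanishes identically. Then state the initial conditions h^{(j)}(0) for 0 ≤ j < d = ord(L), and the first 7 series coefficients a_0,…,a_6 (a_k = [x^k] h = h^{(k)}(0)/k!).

f: a_k = 3, 9/2, -27/8, 81/16, -1215/128, 5103/256, -45927/1024, …
g: a_k = -1, 0, 9/2, 0, -27/8, 0, 81/80, …
Sym-product of L_f,L_g gives L₀ (≤ ord 2).
L = (63 + 216·x + 324·x^2) + (-12 - 36·x)·Dx + (4 + 24·x + 36·x^2)·Dx^2  (order 2).
h: a_k = -3, -9/2, 135/8, 243/16, -2025/128, -3159/256, 84807/5120, …
ICs: h(0) = -3, h′(0) = -9/2.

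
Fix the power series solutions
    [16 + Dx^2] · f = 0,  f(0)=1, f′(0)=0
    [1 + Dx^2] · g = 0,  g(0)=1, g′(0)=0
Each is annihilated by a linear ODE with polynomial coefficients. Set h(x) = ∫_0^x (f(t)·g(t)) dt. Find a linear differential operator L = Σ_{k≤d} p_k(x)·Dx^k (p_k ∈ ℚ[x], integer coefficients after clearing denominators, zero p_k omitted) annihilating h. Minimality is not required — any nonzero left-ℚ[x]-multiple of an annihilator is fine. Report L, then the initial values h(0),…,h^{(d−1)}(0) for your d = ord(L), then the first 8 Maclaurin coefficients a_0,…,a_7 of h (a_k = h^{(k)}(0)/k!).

f: a_k = 1, 0, -8, 0, 32/3, 0, -256/45, 0, …
g: a_k = 1, 0, -1/2, 0, 1/24, 0, -1/720, 0, …
f·g: L₀ = L_f ⊗_s L_g, ord ≤ 2·2.
∫: right-multiply L₀ by Dx.
L = 225·Dx + 34·Dx^3 + Dx^5  (order 5).
h: a_k = 0, 1, 0, -17/6, 0, 353/120, 0, -8177/5040, …
ICs: h(0) = 0, h′(0) = 1, h′′(0) = 0, h′′′(0) = -17, h′′′′(0) = 0.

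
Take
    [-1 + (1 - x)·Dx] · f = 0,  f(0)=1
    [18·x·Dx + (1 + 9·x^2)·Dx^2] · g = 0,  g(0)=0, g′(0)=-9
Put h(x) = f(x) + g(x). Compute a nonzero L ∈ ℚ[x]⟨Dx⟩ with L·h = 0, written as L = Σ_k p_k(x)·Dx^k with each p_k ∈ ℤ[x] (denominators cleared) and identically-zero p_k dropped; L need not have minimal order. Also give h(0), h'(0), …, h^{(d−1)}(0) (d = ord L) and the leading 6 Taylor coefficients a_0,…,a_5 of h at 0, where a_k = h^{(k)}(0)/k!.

f: a_k = 1, 1, 1, 1, 1, 1, …
g: a_k = 0, -9, 0, 27, 0, -729/5, …
f+g: L₀ = lclm(L_f,L_g), ord ≤ 1+2.
L = (-18 + 72·x + 486·x^2)·Dx + (12 - 18·x - 180·x^2 + 486·x^3)·Dx^2 + (-1 - 8·x - 72·x^3 + 81·x^4)·Dx^3  (order 3).
h: a_k = 1, -8, 1, 28, 1, -724/5, …
ICs: h(0) = 1, h′(0) = -8, h′′(0) = 2.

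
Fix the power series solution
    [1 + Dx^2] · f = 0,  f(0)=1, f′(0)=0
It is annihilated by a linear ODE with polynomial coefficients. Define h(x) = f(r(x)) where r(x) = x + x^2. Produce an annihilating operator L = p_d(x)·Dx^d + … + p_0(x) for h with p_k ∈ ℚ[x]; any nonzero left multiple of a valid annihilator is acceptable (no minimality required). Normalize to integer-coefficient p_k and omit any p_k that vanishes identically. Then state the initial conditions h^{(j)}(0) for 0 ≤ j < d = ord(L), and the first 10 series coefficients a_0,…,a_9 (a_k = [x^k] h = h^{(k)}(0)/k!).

L = (1 + 6·x + 12·x^2 + 8·x^3) - 2·Dx + (1 + 2·x)·Dx^2  (order 2).
h: a_k = 1, 0, -1/2, -1, -11/24, 1/6, 179/720, 19/120, 841/40320, -139/5040, …
ICs: h(0) = 1, h′(0) = 0.

f: a_k = 1, 0, -1/2, 0, 1/24, 0, -1/720, 0, 1/40320, 0, …
f∘r: x↦r, Dx↦Dx/r' in L_f ⇒ L₀.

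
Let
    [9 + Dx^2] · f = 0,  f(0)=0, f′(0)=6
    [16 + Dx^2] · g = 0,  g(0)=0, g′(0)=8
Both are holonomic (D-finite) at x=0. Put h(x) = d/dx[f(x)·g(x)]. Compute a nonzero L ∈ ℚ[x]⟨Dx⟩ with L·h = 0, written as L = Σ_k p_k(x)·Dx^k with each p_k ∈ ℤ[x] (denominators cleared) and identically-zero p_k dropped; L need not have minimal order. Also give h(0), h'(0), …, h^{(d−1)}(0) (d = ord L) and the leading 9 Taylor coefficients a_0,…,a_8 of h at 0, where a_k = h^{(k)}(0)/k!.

L = 49 + 50·Dx^2 + Dx^4  (order 4).
h: a_k = 0, 96, 0, -800, 0, 9804/5, 0, -48040/21, 0, …
ICs: h(0) = 0, h′(0) = 96, h′′(0) = 0, h′′′(0) = -4800.

f: a_k = 0, 6, 0, -9, 0, 81/20, 0, -243/280, 0, …
g: a_k = 0, 8, 0, -64/3, 0, 256/15, 0, -2048/315, 0, …
Sym-product of L_f,L_g gives L₀ (≤ ord 4).
Derive L from L₀ (diff closure).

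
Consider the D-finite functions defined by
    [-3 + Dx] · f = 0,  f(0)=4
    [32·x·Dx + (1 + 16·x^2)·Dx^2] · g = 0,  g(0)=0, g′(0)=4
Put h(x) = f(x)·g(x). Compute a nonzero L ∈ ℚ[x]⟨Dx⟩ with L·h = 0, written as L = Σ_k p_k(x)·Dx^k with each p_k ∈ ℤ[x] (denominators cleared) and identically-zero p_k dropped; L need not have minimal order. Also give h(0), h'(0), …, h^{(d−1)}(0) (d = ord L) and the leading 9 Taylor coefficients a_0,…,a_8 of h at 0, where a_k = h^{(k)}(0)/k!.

f: a_k = 4, 12, 18, 18, 27/2, 81/10, 81/20, 243/140, 729/1120, …
g: a_k = 0, 4, 0, -64/3, 0, 1024/5, 0, -16384/7, 0, …
h₀=f·g: eliminate ⇒ L₀, order ≤ 1·2.
L = (9 - 96·x + 144·x^2) + (-6 + 32·x - 96·x^2)·Dx + (1 + 16·x^2)·Dx^2  (order 2).
h: a_k = 0, 16, 48, -40/3, -184, 2446/5, 2106, -208169/35, -859821/35, …
ICs: h(0) = 0, h′(0) = 16.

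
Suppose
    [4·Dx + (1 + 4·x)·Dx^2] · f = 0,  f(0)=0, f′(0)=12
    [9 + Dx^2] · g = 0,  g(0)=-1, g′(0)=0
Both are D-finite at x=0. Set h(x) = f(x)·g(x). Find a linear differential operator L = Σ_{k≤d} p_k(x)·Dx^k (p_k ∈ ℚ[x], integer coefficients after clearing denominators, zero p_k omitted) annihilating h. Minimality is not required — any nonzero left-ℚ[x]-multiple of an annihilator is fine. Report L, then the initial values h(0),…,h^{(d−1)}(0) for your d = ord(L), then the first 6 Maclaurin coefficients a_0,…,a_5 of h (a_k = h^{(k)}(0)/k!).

L = (-2043 - 1296·x + 44064·x^2 + 186624·x^3 + 186624·x^4) + (72 + 5472·x + 31104·x^2 + 41472·x^3)·Dx + (-182 + 864·x + 12096·x^2 + 41472·x^3 + 41472·x^4)·Dx^2 + (8 + 608·x + 3456·x^2 + 4608·x^3)·Dx^3 + (5 + 112·x + 800·x^2 + 2304·x^3 + 2304·x^4)·Dx^4  (order 4).
h: a_k = 0, -12, 24, -10, 84, -3669/10, …
ICs: h(0) = 0, h′(0) = -12, h′′(0) = 48, h′′′(0) = -60.

f: a_k = 0, 12, -24, 64, -192, 3072/5, …
g: a_k = -1, 0, 9/2, 0, -27/8, 0, …
L₀ := L_f ⊗_s L_g (sym. prod.), ord ≤ 4.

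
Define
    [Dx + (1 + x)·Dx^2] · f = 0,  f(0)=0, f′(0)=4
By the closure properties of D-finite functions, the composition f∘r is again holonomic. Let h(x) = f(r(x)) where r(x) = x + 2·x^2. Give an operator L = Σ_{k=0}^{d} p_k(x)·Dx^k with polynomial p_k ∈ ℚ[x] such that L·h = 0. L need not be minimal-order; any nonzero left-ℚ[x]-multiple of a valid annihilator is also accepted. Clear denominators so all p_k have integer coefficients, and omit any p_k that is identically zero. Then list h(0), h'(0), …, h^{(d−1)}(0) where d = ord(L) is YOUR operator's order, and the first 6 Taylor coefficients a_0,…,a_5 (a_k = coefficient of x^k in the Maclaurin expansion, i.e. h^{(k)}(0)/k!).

L = (-3 + 4·x + 8·x^2)·Dx + (1 + 5·x + 6·x^2 + 8·x^3)·Dx^2  (order 2).
h: a_k = 0, 4, 6, -20/3, -1, 44/5, …
ICs: h(0) = 0, h′(0) = 4.

f: a_k = 0, 4, -2, 4/3, -1, 4/5, …
f∘r: x↦r, Dx↦Dx/r' in L_f ⇒ L₀.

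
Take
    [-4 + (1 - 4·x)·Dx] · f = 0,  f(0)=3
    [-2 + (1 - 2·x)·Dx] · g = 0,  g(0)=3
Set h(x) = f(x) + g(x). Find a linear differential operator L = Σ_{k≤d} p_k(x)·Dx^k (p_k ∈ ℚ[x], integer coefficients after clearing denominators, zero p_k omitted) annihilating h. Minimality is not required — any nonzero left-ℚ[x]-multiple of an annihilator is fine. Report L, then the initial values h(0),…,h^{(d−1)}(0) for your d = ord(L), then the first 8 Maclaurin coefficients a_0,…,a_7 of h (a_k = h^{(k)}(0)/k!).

f: a_k = 3, 12, 48, 192, 768, 3072, 12288, 49152, …
g: a_k = 3, 6, 12, 24, 48, 96, 192, 384, …
h₀=f+g: left-lcm gives L₀, ord ≤ 2.
L = -16 + (12 - 32·x)·Dx + (-1 + 6·x - 8·x^2)·Dx^2  (order 2).
h: a_k = 6, 18, 60, 216, 816, 3168, 12480, 49536, …
ICs: h(0) = 6, h′(0) = 18.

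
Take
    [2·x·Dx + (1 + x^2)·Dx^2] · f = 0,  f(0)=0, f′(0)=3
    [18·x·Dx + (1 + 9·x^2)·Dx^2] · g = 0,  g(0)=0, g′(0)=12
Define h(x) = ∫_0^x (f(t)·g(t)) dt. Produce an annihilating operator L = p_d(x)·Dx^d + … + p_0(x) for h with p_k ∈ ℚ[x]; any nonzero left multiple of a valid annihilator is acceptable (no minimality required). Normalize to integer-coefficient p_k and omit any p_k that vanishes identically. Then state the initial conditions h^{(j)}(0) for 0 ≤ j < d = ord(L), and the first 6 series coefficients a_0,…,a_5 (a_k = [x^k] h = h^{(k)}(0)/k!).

f: a_k = 0, 3, 0, -1, 0, 3/5, …
g: a_k = 0, 12, 0, -36, 0, 972/5, …
Product ⇒ symmetric product L₀, ord ≤ 4.
∫: right-multiply L₀ by Dx.
L = (-216·x - 3600·x^3 - 5184·x^5 + 6480·x^7 + 17496·x^9)·Dx^2 + (-40 - 1452·x^2 - 6480·x^4 - 4536·x^6 + 22680·x^8 + 26244·x^10)·Dx^3 + (-80·x - 980·x^3 - 2160·x^5 + 2952·x^7 + 12960·x^9 + 8748·x^11)·Dx^4 + (-1 - 20·x^2 - 109·x^4 + 981·x^8 + 1620·x^10 + 729·x^12)·Dx^5  (order 5).
h: a_k = 0, 0, 0, 12, 0, -24, …
ICs: h(0) = 0, h′(0) = 0, h′′(0) = 0, h′′′(0) = 72, h′′′′(0) = 0.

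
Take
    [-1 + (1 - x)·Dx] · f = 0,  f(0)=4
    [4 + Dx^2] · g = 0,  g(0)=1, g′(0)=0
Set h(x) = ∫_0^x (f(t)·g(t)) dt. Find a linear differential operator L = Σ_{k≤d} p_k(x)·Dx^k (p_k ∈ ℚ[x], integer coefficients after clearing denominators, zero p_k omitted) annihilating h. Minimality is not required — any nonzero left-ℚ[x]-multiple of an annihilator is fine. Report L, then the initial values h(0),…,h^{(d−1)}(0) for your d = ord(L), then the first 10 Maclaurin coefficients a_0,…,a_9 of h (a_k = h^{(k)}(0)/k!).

f: a_k = 4, 4, 4, 4, 4, 4, 4, 4, 4, 4, …
g: a_k = 1, 0, -2, 0, 2/3, 0, -4/45, 0, 2/315, 0, …
Product ⇒ symmetric product L₀, ord ≤ 2.
∫: right-multiply L₀ by Dx.
L = (-4 + 4·x)·Dx + 2·Dx^2 + (-1 + x)·Dx^3  (order 3).
h: a_k = 0, 4, 2, -4/3, -1, -4/15, -2/9, -76/315, -19/90, -524/2835, …
ICs: h(0) = 0, h′(0) = 4, h′′(0) = 4.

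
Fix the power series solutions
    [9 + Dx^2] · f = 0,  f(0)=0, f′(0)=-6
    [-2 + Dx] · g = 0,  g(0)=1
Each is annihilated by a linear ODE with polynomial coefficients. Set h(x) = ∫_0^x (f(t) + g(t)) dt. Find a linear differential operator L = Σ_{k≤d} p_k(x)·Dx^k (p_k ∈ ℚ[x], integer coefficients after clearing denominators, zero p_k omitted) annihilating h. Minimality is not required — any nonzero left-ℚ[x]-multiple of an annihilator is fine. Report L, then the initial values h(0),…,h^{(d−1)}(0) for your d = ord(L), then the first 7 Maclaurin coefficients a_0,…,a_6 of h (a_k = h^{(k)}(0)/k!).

f: a_k = 0, -6, 0, 9, 0, -81/20, 0, …
g: a_k = 1, 2, 2, 4/3, 2/3, 4/15, 4/45, …
f+g: L₀ = lclm(L_f,L_g), ord ≤ 2+1.
h=∫₀ˣh₀: take L = L₀·Dx.
L = -18·Dx + 9·Dx^2 - 2·Dx^3 + Dx^4  (order 4).
h: a_k = 0, 1, -2, 2/3, 31/12, 2/15, -227/360, …
ICs: h(0) = 0, h′(0) = 1, h′′(0) = -4, h′′′(0) = 4.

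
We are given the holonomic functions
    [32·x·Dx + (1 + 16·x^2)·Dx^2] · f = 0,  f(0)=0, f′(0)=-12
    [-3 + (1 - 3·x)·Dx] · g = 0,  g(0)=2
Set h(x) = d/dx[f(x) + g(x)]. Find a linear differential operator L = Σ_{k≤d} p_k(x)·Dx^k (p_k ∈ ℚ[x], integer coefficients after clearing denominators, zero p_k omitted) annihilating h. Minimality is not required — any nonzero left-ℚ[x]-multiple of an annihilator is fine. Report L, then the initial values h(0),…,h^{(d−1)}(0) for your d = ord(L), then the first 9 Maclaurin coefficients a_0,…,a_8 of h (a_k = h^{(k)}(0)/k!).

L = (96 - 1152·x - 4608·x^2) + (-43 + 96·x - 240·x^2 - 4608·x^3)·Dx + (3 + 7·x + 112·x^3 - 768·x^4)·Dx^2  (order 2).
h: a_k = -6, 36, 354, 648, -642, 8748, 79770, 104976, -432138, …
ICs: h(0) = -6, h′(0) = 36.

f: a_k = 0, -12, 0, 64, 0, -3072/5, 0, 49152/7, 0, …
g: a_k = 2, 6, 18, 54, 162, 486, 1458, 4374, 13122, …
h₀=f+g: left-lcm gives L₀, ord ≤ 3.
Derive L from L₀ (diff closure).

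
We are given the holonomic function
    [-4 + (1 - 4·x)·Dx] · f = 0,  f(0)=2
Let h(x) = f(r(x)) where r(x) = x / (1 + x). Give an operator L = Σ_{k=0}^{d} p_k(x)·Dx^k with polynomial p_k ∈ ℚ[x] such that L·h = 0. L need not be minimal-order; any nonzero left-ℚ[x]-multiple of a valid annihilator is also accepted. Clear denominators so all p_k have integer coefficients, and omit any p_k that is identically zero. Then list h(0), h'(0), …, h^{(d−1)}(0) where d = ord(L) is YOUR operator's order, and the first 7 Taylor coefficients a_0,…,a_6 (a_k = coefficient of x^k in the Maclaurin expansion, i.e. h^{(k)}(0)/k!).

L = 4 + (-1 + 2·x + 3·x^2)·Dx  (order 1).
h: a_k = 2, 8, 24, 72, 216, 648, 1944, …
ICs: h(0) = 2.

f: a_k = 2, 8, 32, 128, 512, 2048, 8192, …
h₀=f(r): pull back L_f along r ⇒ L₀.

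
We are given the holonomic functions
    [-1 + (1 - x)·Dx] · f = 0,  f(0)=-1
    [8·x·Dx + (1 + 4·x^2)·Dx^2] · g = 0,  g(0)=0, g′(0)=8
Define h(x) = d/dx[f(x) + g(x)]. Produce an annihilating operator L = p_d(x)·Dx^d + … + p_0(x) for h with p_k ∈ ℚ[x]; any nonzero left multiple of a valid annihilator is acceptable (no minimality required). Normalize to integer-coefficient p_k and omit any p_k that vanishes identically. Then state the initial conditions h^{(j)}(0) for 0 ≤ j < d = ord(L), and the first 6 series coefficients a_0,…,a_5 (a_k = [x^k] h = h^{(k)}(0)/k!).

L = (-8 + 32·x + 96·x^2) + (7 - 8·x - 20·x^2 + 96·x^3)·Dx + (-1 - 3·x - 12·x^3 + 16·x^4)·Dx^2  (order 2).
h: a_k = 7, -2, -35, -4, 123, -6, …
ICs: h(0) = 7, h′(0) = -2.

f: a_k = -1, -1, -1, -1, -1, -1, …
g: a_k = 0, 8, 0, -32/3, 0, 128/5, …
f+g: L₀ = lclm(L_f,L_g), ord ≤ 1+2.
Derive L from L₀ (diff closure).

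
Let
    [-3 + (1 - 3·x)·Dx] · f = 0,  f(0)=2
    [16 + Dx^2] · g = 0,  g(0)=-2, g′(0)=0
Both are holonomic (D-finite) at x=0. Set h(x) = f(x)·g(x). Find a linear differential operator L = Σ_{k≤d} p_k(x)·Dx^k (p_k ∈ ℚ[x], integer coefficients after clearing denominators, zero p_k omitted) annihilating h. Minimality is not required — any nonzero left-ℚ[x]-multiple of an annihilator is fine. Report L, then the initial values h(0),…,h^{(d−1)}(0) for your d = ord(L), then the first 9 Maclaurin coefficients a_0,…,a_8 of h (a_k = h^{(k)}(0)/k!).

L = (-16 + 48·x) + 6·Dx + (-1 + 3·x)·Dx^2  (order 2).
h: a_k = -4, -12, -4, -12, -236/3, -236, -30836/45, -30836/15, -1944716/315, …
ICs: h(0) = -4, h′(0) = -12.

f: a_k = 2, 6, 18, 54, 162, 486, 1458, 4374, 13122, …
g: a_k = -2, 0, 16, 0, -64/3, 0, 512/45, 0, -1024/315, …
f·g: L₀ = L_f ⊗_s L_g, ord ≤ 1·2.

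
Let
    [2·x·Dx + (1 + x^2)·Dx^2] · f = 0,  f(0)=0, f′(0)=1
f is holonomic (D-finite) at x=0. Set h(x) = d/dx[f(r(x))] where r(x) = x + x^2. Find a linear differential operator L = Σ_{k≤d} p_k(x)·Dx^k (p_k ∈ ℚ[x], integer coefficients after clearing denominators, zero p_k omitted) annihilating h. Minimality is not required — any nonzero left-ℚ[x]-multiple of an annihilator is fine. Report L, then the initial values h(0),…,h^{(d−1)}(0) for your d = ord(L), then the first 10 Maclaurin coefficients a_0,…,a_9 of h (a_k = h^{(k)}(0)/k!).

f: a_k = 0, 1, 0, -1/3, 0, 1/5, 0, -1/7, 0, 1/9, …
h₀=f(r): pull back L_f along r ⇒ L₀.
Derive L from L₀ (diff closure).
L = (-2 + 2·x + 8·x^2 + 12·x^3 + 6·x^4) + (1 + 2·x + x^2 + 4·x^3 + 5·x^4 + 2·x^5)·Dx  (order 1).
h: a_k = 1, 2, -1, -4, -4, 4, 13, 8, -17, -38, …
ICs: h(0) = 1.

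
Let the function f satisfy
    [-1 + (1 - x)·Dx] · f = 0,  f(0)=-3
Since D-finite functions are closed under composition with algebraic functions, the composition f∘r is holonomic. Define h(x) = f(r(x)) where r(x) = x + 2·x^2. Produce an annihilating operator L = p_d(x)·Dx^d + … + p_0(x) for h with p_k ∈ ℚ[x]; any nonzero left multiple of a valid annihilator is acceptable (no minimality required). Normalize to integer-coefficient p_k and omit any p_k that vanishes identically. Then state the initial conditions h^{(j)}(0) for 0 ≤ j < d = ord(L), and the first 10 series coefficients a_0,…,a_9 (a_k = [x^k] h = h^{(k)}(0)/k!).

L = (1 + 4·x) + (-1 + x + 2·x^2)·Dx  (order 1).
h: a_k = -3, -3, -9, -15, -33, -63, -129, -255, -513, -1023, …
ICs: h(0) = -3.

f: a_k = -3, -3, -3, -3, -3, -3, -3, -3, -3, -3, …
L₀ from L_f via x↦r, Dx↦r'^{-1}Dx.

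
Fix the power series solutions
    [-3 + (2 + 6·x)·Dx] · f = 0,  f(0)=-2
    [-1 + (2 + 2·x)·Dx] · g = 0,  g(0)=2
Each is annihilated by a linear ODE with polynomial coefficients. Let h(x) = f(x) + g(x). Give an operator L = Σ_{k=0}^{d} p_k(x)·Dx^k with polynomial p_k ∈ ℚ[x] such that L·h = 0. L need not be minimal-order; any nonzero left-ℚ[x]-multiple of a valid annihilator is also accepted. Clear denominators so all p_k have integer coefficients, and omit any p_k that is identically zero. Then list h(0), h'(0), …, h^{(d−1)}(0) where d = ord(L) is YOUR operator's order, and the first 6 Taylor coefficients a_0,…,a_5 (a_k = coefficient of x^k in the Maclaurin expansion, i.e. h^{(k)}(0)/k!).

f: a_k = -2, -3, 9/4, -27/8, 405/64, -1701/128, …
g: a_k = 2, 1, -1/4, 1/8, -5/64, 7/128, …
Sum ⇒ L₀ = lclm(L_f,L_g) in ℚ(x)⟨Dx⟩.
L = -3 + (8 + 12·x)·Dx + (4 + 16·x + 12·x^2)·Dx^2  (order 2).
h: a_k = 0, -2, 2, -13/4, 25/4, -847/64, …
ICs: h(0) = 0, h′(0) = -2.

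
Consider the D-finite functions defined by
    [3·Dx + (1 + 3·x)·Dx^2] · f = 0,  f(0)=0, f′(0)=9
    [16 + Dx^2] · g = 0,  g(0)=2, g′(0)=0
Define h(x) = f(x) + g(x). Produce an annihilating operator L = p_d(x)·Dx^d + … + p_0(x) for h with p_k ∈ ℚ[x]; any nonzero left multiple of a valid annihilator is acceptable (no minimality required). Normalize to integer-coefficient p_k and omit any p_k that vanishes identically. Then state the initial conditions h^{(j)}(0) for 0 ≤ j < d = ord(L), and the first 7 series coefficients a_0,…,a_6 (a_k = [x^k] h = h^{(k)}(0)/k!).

f: a_k = 0, 9, -27/2, 27, -243/4, 729/5, -729/2, …
g: a_k = 2, 0, -16, 0, 64/3, 0, -512/45, …
L₀ := lclm(L_f,L_g); ord L₀ ≤ 2+2.
L = (1680 + 2304·x + 3456·x^2)·Dx + (272 + 1584·x + 3456·x^2 + 3456·x^3)·Dx^2 + (105 + 144·x + 216·x^2)·Dx^3 + (17 + 99·x + 216·x^2 + 216·x^3)·Dx^4  (order 4).
h: a_k = 2, 9, -59/2, 27, -473/12, 729/5, -33829/90, …
ICs: h(0) = 2, h′(0) = 9, h′′(0) = -59, h′′′(0) = 162.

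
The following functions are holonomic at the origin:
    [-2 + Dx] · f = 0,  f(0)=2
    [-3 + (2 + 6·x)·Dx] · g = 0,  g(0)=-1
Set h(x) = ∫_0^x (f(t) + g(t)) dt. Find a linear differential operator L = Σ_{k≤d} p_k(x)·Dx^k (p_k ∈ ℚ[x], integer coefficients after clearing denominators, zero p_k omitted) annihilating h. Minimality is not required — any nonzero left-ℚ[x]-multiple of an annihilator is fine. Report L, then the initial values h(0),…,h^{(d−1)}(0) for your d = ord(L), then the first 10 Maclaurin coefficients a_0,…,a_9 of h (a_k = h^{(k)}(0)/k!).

L = (42 + 72·x)·Dx + (-25 - 96·x - 144·x^2)·Dx^2 + (2 + 30·x + 72·x^2)·Dx^3  (order 3).
h: a_k = 0, 1, 5/4, 41/24, 47/192, 1727/1920, -23467/23040, 697097/322560, -22701097/5160960, 886751807/92897280, …
ICs: h(0) = 0, h′(0) = 1, h′′(0) = 5/2.

f: a_k = 2, 4, 4, 8/3, 4/3, 8/15, 8/45, 16/315, 4/315, 8/2835, …
g: a_k = -1, -3/2, 9/8, -27/16, 405/128, -1701/256, 15309/1024, -72171/2048, 2814669/32768, -14073345/65536, …
f+g: L₀ = lclm(L_f,L_g), ord ≤ 1+1.
h=∫₀ˣh₀: take L = L₀·Dx.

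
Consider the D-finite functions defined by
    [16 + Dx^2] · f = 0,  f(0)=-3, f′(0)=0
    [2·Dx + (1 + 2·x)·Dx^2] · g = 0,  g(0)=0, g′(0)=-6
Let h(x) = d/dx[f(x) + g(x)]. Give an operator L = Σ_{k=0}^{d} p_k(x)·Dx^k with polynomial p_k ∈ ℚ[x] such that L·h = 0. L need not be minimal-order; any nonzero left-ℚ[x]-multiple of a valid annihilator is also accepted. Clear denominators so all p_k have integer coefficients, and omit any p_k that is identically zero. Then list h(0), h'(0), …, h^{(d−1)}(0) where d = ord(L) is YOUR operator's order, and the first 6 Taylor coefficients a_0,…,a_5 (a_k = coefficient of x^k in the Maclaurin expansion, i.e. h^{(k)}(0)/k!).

L = (160 + 256·x + 256·x^2) + (48 + 224·x + 384·x^2 + 256·x^3)·Dx + (10 + 16·x + 16·x^2)·Dx^2 + (3 + 14·x + 24·x^2 + 16·x^3)·Dx^3  (order 3).
h: a_k = -6, 60, -24, -80, -96, 1472/5, …
ICs: h(0) = -6, h′(0) = 60, h′′(0) = -48.

f: a_k = -3, 0, 24, 0, -32, 0, …
g: a_k = 0, -6, 6, -8, 12, -96/5, …
f+g: L₀ = lclm(L_f,L_g), ord ≤ 2+2.
h₀' ⇒ L via d/dx closure of L₀.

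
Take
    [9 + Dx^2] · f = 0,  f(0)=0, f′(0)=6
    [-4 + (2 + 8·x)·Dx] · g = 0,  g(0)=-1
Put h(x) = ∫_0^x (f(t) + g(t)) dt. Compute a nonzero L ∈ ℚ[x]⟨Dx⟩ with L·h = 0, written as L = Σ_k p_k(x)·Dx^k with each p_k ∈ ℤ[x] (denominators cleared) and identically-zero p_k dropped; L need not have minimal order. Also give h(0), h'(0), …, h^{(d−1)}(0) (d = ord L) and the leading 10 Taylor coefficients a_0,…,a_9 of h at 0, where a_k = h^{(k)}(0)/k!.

L = (-378 - 1296·x - 2592·x^2)·Dx + (45 + 828·x + 3888·x^2 + 5184·x^3)·Dx^2 + (-42 - 144·x - 288·x^2)·Dx^3 + (5 + 92·x + 432·x^2 + 576·x^3)·Dx^4  (order 4).
h: a_k = 0, -1, 2, 2/3, -13/4, 2, -479/120, 12, -74163/2240, 286/3, …
ICs: h(0) = 0, h′(0) = -1, h′′(0) = 4, h′′′(0) = 4.

f: a_k = 0, 6, 0, -9, 0, 81/20, 0, -243/280, 0, 243/2240, …
g: a_k = -1, -2, 2, -4, 10, -28, 84, -264, 858, -2860, …
f+g: L₀ = lclm(L_f,L_g), ord ≤ 2+1.
h=∫h₀ ⇒ L = L₀·Dx.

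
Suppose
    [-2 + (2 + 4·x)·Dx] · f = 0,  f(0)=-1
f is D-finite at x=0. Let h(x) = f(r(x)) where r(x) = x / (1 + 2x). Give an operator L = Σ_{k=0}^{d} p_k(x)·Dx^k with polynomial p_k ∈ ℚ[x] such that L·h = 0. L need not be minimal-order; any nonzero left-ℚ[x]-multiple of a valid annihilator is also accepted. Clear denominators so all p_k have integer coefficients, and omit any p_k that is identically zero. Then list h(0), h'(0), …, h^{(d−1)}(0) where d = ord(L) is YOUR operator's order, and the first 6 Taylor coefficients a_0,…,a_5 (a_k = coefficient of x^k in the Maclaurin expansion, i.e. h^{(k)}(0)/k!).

f: a_k = -1, -1, 1/2, -1/2, 5/8, -7/8, …
Change of var in L_f (x↦r) gives L₀.
L = -1 + (1 + 6·x + 8·x^2)·Dx  (order 1).
h: a_k = -1, -1, 5/2, -13/2, 141/8, -399/8, …
ICs: h(0) = -1.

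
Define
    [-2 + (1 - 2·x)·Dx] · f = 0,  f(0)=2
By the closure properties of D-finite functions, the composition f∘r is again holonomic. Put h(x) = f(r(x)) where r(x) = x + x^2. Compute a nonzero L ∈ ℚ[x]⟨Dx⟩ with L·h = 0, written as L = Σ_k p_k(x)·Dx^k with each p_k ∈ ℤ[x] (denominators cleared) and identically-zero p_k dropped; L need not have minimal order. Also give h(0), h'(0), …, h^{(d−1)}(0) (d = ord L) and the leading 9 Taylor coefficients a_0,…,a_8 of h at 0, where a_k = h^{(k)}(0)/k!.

L = (2 + 4·x) + (-1 + 2·x + 2·x^2)·Dx  (order 1).
h: a_k = 2, 4, 12, 32, 88, 240, 656, 1792, 4896, …
ICs: h(0) = 2.

f: a_k = 2, 4, 8, 16, 32, 64, 128, 256, 512, …
f∘r: x↦r, Dx↦Dx/r' in L_f ⇒ L₀.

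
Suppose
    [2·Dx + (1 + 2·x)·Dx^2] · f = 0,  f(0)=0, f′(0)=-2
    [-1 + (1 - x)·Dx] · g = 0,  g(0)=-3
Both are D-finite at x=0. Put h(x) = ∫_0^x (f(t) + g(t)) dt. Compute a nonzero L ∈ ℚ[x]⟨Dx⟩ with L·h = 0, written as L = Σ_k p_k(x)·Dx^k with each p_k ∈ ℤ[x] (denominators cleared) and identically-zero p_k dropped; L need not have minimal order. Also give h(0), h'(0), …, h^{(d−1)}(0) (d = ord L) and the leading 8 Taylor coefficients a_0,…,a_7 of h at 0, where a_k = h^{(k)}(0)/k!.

f: a_k = 0, -2, 2, -8/3, 4, -32/5, 32/3, -128/7, …
g: a_k = -3, -3, -3, -3, -3, -3, -3, -3, …
h₀=f+g: left-lcm gives L₀, ord ≤ 3.
h=∫₀ˣh₀: take L = L₀·Dx.
L = (-14 - 4·x)·Dx^2 + (1 - 20·x - 8·x^2)·Dx^3 + (2 + 3·x - 3·x^2 - 2·x^3)·Dx^4  (order 4).
h: a_k = 0, -3, -5/2, -1/3, -17/12, 1/5, -47/30, 23/21, …
ICs: h(0) = 0, h′(0) = -3, h′′(0) = -5, h′′′(0) = -2.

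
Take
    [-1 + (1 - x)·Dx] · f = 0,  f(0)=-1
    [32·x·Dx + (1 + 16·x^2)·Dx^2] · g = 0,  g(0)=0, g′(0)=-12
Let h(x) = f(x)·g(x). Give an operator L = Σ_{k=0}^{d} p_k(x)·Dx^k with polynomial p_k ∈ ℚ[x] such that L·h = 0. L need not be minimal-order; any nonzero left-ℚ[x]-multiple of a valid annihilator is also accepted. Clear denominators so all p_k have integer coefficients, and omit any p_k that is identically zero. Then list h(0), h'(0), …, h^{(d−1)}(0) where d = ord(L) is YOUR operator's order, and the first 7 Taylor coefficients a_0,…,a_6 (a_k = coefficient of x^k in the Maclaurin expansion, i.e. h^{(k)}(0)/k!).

L = 32·x + (2 - 32·x + 64·x^2)·Dx + (-1 + x - 16·x^2 + 16·x^3)·Dx^2  (order 2).
h: a_k = 0, 12, 12, -52, -52, 2812/5, 2812/5, …
ICs: h(0) = 0, h′(0) = 12.

f: a_k = -1, -1, -1, -1, -1, -1, -1, …
g: a_k = 0, -12, 0, 64, 0, -3072/5, 0, …
h₀=f·g: eliminate ⇒ L₀, order ≤ 1·2.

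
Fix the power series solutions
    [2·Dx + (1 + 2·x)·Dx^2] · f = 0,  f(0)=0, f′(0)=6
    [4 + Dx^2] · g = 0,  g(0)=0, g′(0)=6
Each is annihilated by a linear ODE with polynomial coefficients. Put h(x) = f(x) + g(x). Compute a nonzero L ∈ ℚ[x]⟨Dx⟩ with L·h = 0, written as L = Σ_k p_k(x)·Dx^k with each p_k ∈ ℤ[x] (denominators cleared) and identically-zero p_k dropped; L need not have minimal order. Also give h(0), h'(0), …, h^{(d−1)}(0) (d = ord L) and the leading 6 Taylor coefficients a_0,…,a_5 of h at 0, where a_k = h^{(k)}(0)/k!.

f: a_k = 0, 6, -6, 8, -12, 96/5, …
g: a_k = 0, 6, 0, -4, 0, 4/5, …
h₀=f+g: left-lcm gives L₀, ord ≤ 4.
L = (56 + 32·x + 32·x^2)·Dx + (12 + 40·x + 48·x^2 + 32·x^3)·Dx^2 + (14 + 8·x + 8·x^2)·Dx^3 + (3 + 10·x + 12·x^2 + 8·x^3)·Dx^4  (order 4).
h: a_k = 0, 12, -6, 4, -12, 20, …
ICs: h(0) = 0, h′(0) = 12, h′′(0) = -12, h′′′(0) = 24.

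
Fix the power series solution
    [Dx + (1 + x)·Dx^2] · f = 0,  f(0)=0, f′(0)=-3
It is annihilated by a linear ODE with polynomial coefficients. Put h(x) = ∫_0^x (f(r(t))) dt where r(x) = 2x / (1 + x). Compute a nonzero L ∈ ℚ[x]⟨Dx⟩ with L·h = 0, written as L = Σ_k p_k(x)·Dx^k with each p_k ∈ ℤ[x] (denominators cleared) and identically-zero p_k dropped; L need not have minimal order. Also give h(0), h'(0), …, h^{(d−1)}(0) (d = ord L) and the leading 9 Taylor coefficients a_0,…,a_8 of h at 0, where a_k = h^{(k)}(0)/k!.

f: a_k = 0, -3, 3/2, -1, 3/4, -3/5, 1/2, -3/7, 3/8, …
h₀=f(r): pull back L_f along r ⇒ L₀.
h=∫₀ˣh₀: take L = L₀·Dx.
L = (4 + 6·x)·Dx^2 + (1 + 4·x + 3·x^2)·Dx^3  (order 3).
h: a_k = 0, 0, -3, 4, -13/2, 12, -121/5, 52, -3279/28, …
ICs: h(0) = 0, h′(0) = 0, h′′(0) = -6.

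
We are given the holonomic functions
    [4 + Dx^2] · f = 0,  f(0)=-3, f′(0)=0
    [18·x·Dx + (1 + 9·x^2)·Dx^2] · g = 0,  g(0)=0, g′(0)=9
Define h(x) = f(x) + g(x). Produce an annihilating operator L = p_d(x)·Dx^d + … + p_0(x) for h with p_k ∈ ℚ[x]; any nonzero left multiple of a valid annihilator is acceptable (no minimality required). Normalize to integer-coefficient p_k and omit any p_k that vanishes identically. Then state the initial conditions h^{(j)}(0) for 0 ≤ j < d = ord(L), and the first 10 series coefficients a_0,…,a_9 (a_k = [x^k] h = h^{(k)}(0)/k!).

L = (-3744·x + 37584·x^3 + 11664·x^5)·Dx + (-28 + 864·x^2 + 10692·x^4 + 5832·x^6)·Dx^2 + (-936·x + 9396·x^3 + 2916·x^5)·Dx^3 + (-7 + 216·x^2 + 2673·x^4 + 1458·x^6)·Dx^4  (order 4).
h: a_k = -3, 9, 6, -27, -2, 729/5, 4/15, -6561/7, -2/105, 6561, …
ICs: h(0) = -3, h′(0) = 9, h′′(0) = 12, h′′′(0) = -162.

f: a_k = -3, 0, 6, 0, -2, 0, 4/15, 0, -2/105, 0, …
g: a_k = 0, 9, 0, -27, 0, 729/5, 0, -6561/7, 0, 6561, …
h₀=f+g: left-lcm gives L₀, ord ≤ 4.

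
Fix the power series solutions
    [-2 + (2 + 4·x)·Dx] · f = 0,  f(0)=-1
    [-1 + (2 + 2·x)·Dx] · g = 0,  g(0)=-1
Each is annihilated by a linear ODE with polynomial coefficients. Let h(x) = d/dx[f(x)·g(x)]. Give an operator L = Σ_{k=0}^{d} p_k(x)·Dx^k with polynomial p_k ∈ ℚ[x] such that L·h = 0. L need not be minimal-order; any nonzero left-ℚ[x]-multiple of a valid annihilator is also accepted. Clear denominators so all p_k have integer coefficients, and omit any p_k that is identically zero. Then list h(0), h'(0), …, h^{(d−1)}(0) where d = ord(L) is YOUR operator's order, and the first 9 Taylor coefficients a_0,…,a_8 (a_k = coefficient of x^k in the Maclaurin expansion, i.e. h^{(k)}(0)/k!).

L = -1 + (-6 - 26·x - 36·x^2 - 16·x^3)·Dx  (order 1).
h: a_k = 3/2, -1/4, 9/16, -37/32, 585/256, -2271/512, 17493/2048, -67181/4096, 2063529/65536, …
ICs: h(0) = 3/2.

f: a_k = -1, -1, 1/2, -1/2, 5/8, -7/8, 21/16, -33/16, 429/128, …
g: a_k = -1, -1/2, 1/8, -1/16, 5/128, -7/256, 21/1024, -33/2048, 429/32768, …
L₀ := L_f ⊗_s L_g (sym. prod.), ord ≤ 1.
h₀' ⇒ L via d/dx closure of L₀.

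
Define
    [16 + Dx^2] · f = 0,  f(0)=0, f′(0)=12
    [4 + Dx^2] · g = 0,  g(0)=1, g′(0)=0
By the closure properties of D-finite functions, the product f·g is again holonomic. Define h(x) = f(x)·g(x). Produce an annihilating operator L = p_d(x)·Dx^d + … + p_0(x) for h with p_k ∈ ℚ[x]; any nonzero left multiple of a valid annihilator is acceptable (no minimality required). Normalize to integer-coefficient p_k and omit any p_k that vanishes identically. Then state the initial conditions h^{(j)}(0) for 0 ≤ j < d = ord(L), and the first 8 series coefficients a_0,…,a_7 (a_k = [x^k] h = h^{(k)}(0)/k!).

f: a_k = 0, 12, 0, -32, 0, 128/5, 0, -1024/105, …
g: a_k = 1, 0, -2, 0, 2/3, 0, -4/45, 0, …
Sym-product of L_f,L_g gives L₀ (≤ ord 4).
L = 144 + 40·Dx^2 + Dx^4  (order 4).
h: a_k = 0, 12, 0, -56, 0, 488/5, 0, -8752/105, …
ICs: h(0) = 0, h′(0) = 12, h′′(0) = 0, h′′′(0) = -336.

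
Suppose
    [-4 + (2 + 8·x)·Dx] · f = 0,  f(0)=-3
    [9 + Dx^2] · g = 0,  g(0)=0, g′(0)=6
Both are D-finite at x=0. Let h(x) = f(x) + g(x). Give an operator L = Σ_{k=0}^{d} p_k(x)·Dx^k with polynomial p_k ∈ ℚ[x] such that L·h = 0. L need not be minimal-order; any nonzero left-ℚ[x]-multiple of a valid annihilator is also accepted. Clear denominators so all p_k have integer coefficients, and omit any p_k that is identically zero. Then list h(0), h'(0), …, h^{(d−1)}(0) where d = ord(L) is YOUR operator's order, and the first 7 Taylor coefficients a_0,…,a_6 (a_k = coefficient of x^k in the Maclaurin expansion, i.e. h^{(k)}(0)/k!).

f: a_k = -3, -6, 6, -12, 30, -84, 252, …
g: a_k = 0, 6, 0, -9, 0, 81/20, 0, …
f+g: L₀ = lclm(L_f,L_g), ord ≤ 1+2.
L = (-378 - 1296·x - 2592·x^2) + (45 + 828·x + 3888·x^2 + 5184·x^3)·Dx + (-42 - 144·x - 288·x^2)·Dx^2 + (5 + 92·x + 432·x^2 + 576·x^3)·Dx^3  (order 3).
h: a_k = -3, 0, 6, -21, 30, -1599/20, 252, …
ICs: h(0) = -3, h′(0) = 0, h′′(0) = 12.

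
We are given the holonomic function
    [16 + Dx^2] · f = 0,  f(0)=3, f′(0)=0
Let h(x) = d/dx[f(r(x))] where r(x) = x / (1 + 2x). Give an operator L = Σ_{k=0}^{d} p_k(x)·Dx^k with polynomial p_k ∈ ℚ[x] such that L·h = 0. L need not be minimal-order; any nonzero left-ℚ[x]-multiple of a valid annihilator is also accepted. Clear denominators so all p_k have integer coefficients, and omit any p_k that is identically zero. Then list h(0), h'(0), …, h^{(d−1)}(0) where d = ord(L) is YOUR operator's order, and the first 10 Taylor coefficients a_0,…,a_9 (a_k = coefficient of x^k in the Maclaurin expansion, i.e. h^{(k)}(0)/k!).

L = (40 + 96·x + 96·x^2) + (12 + 72·x + 144·x^2 + 96·x^3)·Dx + (1 + 8·x + 24·x^2 + 32·x^3 + 16·x^4)·Dx^2  (order 2).
h: a_k = 0, -48, 288, -1024, 2560, -19712/5, -10752/5, 4820992/105, -7938048/35, 784642048/945, …
ICs: h(0) = 0, h′(0) = -48.

f: a_k = 3, 0, -24, 0, 32, 0, -256/15, 0, 512/105, 0, …
f∘r: x↦r, Dx↦Dx/r' in L_f ⇒ L₀.
Derive L from L₀ (diff closure).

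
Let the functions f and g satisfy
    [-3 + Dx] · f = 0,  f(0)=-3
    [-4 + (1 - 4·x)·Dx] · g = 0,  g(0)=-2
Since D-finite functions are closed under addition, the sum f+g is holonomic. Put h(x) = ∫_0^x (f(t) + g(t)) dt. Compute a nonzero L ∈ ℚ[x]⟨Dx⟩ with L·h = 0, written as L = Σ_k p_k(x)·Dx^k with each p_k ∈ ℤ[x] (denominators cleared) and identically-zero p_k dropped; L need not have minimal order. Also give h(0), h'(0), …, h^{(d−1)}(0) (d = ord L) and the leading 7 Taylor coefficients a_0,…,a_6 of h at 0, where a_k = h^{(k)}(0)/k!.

L = (60 + 144·x)·Dx + (-23 - 72·x + 144·x^2)·Dx^2 + (1 + 8·x - 48·x^2)·Dx^3  (order 3).
h: a_k = 0, -5, -17/2, -91/6, -283/8, -4177/40, -82163/240, …
ICs: h(0) = 0, h′(0) = -5, h′′(0) = -17.

f: a_k = -3, -9, -27/2, -27/2, -81/8, -243/40, -243/80, …
g: a_k = -2, -8, -32, -128, -512, -2048, -8192, …
h₀=f+g: left-lcm gives L₀, ord ≤ 2.
h=∫h₀ ⇒ L = L₀·Dx.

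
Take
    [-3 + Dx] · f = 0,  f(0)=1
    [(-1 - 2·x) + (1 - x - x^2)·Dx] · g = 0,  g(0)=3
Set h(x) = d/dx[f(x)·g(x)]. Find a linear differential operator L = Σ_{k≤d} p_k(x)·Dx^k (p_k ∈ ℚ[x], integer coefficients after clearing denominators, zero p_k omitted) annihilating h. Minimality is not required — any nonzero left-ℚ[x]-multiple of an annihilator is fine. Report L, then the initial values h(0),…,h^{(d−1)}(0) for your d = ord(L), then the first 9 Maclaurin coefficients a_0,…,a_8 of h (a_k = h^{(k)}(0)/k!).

L = (19 - 6·x - 21·x^2 + 6·x^3 + 9·x^4) + (-4 + 5·x + 6·x^2 - 4·x^3 - 3·x^4)·Dx  (order 1).
h: a_k = 12, 57, 162, 741/2, 1527/2, 59607/40, 56331/20, 2917443/560, 10621719/1120, …
ICs: h(0) = 12.

f: a_k = 1, 3, 9/2, 9/2, 27/8, 81/40, 81/80, 243/560, 729/4480, …
g: a_k = 3, 3, 6, 9, 15, 24, 39, 63, 102, …
f·g: L₀ = L_f ⊗_s L_g, ord ≤ 1·1.
h=h₀': d/dx-closure on L₀ ⇒ L.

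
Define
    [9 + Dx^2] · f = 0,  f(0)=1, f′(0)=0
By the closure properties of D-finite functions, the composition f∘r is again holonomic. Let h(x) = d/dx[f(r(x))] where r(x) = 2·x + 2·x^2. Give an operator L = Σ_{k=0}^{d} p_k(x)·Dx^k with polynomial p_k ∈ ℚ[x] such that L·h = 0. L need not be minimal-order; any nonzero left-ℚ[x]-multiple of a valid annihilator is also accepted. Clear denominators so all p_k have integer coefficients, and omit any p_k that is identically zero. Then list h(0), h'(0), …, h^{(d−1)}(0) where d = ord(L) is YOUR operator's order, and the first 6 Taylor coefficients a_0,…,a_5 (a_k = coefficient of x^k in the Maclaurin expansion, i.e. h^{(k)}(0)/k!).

L = (48 + 288·x + 864·x^2 + 1152·x^3 + 576·x^4) + (-6 - 12·x)·Dx + (1 + 4·x + 4·x^2)·Dx^2  (order 2).
h: a_k = 0, -36, -108, 144, 1080, 7776/5, …
ICs: h(0) = 0, h′(0) = -36.

f: a_k = 1, 0, -9/2, 0, 27/8, 0, …
Substitute x→r, Dx→(1/r')Dx; clear ⇒ L₀.
Derive L from L₀ (diff closure).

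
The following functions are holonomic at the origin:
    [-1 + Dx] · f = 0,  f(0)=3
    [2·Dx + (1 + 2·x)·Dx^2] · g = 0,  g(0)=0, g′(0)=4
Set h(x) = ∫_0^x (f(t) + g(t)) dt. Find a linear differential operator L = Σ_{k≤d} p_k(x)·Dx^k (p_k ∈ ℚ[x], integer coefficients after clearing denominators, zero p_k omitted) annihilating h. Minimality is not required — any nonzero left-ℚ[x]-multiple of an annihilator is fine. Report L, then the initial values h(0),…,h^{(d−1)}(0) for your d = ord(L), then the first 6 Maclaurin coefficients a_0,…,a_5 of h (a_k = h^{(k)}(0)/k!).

L = (-10 - 4·x)·Dx^2 + (7 - 4·x - 4·x^2)·Dx^3 + (3 + 8·x + 4·x^2)·Dx^4  (order 4).
h: a_k = 0, 3, 7/2, -5/6, 35/24, -63/40, …
ICs: h(0) = 0, h′(0) = 3, h′′(0) = 7, h′′′(0) = -5.

f: a_k = 3, 3, 3/2, 1/2, 1/8, 1/40, …
g: a_k = 0, 4, -4, 16/3, -8, 64/5, …
Sum ⇒ L₀ = lclm(L_f,L_g) in ℚ(x)⟨Dx⟩.
h=∫₀ˣh₀: take L = L₀·Dx.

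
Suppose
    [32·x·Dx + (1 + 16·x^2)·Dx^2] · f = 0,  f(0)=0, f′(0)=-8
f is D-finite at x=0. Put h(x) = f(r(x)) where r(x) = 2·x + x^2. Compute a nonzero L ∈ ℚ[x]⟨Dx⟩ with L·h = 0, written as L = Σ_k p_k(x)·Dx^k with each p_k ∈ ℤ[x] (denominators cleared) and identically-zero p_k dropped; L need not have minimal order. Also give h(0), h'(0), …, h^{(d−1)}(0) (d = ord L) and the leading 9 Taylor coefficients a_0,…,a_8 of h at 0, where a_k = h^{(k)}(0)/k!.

L = (-1 + 128·x + 256·x^2 + 192·x^3 + 48·x^4)·Dx + (1 + x + 64·x^2 + 128·x^3 + 80·x^4 + 16·x^5)·Dx^2  (order 2).
h: a_k = 0, -16, -8, 1024/3, 512, -64256/5, -98176/3, 3964928/7, 2080768, …
ICs: h(0) = 0, h′(0) = -16.

f: a_k = 0, -8, 0, 128/3, 0, -2048/5, 0, 32768/7, 0, …
f∘r: x↦r, Dx↦Dx/r' in L_f ⇒ L₀.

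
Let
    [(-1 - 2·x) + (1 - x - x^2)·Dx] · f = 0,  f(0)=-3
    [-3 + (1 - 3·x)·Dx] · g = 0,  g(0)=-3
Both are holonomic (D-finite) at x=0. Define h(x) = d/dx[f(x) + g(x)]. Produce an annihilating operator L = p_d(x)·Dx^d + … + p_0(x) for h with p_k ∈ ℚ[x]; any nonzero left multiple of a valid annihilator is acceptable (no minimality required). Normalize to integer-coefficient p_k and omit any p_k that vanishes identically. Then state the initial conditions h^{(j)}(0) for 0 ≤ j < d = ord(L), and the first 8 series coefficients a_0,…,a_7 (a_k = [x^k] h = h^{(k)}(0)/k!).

f: a_k = -3, -3, -6, -9, -15, -24, -39, -63, …
g: a_k = -3, -9, -27, -81, -243, -729, -2187, -6561, …
Sum ⇒ L₀ = lclm(L_f,L_g) in ℚ(x)⟨Dx⟩.
h₀' ⇒ L via d/dx closure of L₀.
L = (54 + 72·x + 216·x^2 - 72·x^3 + 54·x^4) + (-18 - 30·x + 90·x^2 + 120·x^3 - 45·x^4 + 54·x^5)·Dx + (1 + 2·x - 25·x^2 + 30·x^3 - 3·x^5 + 9·x^6)·Dx^2  (order 2).
h: a_k = -12, -66, -270, -1032, -3765, -13356, -46368, -158280, …
ICs: h(0) = -12, h′(0) = -66.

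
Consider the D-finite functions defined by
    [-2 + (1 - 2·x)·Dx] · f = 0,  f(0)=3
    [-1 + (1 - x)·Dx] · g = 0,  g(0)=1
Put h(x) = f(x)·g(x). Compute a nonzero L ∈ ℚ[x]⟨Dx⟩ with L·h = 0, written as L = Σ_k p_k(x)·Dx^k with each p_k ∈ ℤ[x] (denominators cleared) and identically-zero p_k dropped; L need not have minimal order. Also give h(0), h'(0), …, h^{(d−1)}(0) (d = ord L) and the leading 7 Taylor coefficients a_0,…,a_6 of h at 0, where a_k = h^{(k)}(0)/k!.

f: a_k = 3, 6, 12, 24, 48, 96, 192, …
g: a_k = 1, 1, 1, 1, 1, 1, 1, …
L₀ := L_f ⊗_s L_g (sym. prod.), ord ≤ 1.
L = (-3 + 4·x) + (1 - 3·x + 2·x^2)·Dx  (order 1).
h: a_k = 3, 9, 21, 45, 93, 189, 381, …
ICs: h(0) = 3.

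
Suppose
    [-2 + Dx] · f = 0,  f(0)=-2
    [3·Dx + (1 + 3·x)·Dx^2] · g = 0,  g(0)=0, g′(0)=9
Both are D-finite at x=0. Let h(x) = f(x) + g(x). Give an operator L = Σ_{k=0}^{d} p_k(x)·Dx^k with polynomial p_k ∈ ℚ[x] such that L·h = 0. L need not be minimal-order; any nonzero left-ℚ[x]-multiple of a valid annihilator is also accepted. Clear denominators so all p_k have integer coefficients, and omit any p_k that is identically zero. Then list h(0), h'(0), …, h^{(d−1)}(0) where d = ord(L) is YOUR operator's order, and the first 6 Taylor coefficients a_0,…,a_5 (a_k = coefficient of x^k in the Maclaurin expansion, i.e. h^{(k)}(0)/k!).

L = (-48 - 36·x)·Dx + (14 - 24·x - 36·x^2)·Dx^2 + (5 + 21·x + 18·x^2)·Dx^3  (order 3).
h: a_k = -2, 5, -35/2, 73/3, -745/12, 2179/15, …
ICs: h(0) = -2, h′(0) = 5, h′′(0) = -35.

f: a_k = -2, -4, -4, -8/3, -4/3, -8/15, …
g: a_k = 0, 9, -27/2, 27, -243/4, 729/5, …
f+g: L₀ = lclm(L_f,L_g), ord ≤ 1+2.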